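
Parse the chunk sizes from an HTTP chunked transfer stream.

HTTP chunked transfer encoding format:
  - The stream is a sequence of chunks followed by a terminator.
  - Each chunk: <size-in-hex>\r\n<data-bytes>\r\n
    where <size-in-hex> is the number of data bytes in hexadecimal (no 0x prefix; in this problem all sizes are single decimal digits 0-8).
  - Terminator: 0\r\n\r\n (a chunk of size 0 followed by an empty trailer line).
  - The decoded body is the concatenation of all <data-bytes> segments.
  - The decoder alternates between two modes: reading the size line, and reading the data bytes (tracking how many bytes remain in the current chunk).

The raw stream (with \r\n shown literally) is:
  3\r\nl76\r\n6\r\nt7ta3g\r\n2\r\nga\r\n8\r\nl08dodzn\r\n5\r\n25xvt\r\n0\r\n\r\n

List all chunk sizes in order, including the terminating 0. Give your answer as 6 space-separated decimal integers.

Chunk 1: stream[0..1]='3' size=0x3=3, data at stream[3..6]='l76' -> body[0..3], body so far='l76'
Chunk 2: stream[8..9]='6' size=0x6=6, data at stream[11..17]='t7ta3g' -> body[3..9], body so far='l76t7ta3g'
Chunk 3: stream[19..20]='2' size=0x2=2, data at stream[22..24]='ga' -> body[9..11], body so far='l76t7ta3gga'
Chunk 4: stream[26..27]='8' size=0x8=8, data at stream[29..37]='l08dodzn' -> body[11..19], body so far='l76t7ta3ggal08dodzn'
Chunk 5: stream[39..40]='5' size=0x5=5, data at stream[42..47]='25xvt' -> body[19..24], body so far='l76t7ta3ggal08dodzn25xvt'
Chunk 6: stream[49..50]='0' size=0 (terminator). Final body='l76t7ta3ggal08dodzn25xvt' (24 bytes)

Answer: 3 6 2 8 5 0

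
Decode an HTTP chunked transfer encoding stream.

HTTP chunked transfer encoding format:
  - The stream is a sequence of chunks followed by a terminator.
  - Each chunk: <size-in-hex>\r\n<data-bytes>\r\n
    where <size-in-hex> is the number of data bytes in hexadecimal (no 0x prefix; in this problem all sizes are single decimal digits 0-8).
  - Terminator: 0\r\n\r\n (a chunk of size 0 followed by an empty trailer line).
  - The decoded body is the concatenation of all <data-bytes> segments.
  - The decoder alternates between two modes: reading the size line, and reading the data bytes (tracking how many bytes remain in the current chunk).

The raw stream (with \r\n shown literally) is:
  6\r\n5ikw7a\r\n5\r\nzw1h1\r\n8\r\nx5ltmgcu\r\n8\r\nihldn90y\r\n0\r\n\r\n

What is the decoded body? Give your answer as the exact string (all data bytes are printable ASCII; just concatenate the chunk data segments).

Answer: 5ikw7azw1h1x5ltmgcuihldn90y

Derivation:
Chunk 1: stream[0..1]='6' size=0x6=6, data at stream[3..9]='5ikw7a' -> body[0..6], body so far='5ikw7a'
Chunk 2: stream[11..12]='5' size=0x5=5, data at stream[14..19]='zw1h1' -> body[6..11], body so far='5ikw7azw1h1'
Chunk 3: stream[21..22]='8' size=0x8=8, data at stream[24..32]='x5ltmgcu' -> body[11..19], body so far='5ikw7azw1h1x5ltmgcu'
Chunk 4: stream[34..35]='8' size=0x8=8, data at stream[37..45]='ihldn90y' -> body[19..27], body so far='5ikw7azw1h1x5ltmgcuihldn90y'
Chunk 5: stream[47..48]='0' size=0 (terminator). Final body='5ikw7azw1h1x5ltmgcuihldn90y' (27 bytes)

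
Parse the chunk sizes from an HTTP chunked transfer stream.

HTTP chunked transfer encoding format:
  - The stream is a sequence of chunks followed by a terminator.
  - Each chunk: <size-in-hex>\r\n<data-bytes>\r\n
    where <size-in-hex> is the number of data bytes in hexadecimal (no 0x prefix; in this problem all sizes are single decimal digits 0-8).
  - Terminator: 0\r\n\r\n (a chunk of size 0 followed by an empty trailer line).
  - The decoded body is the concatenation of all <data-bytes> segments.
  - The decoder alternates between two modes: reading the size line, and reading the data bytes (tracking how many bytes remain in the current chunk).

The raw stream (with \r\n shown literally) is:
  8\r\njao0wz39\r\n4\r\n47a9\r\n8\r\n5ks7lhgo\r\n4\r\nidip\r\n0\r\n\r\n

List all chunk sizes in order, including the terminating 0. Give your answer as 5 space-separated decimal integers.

Chunk 1: stream[0..1]='8' size=0x8=8, data at stream[3..11]='jao0wz39' -> body[0..8], body so far='jao0wz39'
Chunk 2: stream[13..14]='4' size=0x4=4, data at stream[16..20]='47a9' -> body[8..12], body so far='jao0wz3947a9'
Chunk 3: stream[22..23]='8' size=0x8=8, data at stream[25..33]='5ks7lhgo' -> body[12..20], body so far='jao0wz3947a95ks7lhgo'
Chunk 4: stream[35..36]='4' size=0x4=4, data at stream[38..42]='idip' -> body[20..24], body so far='jao0wz3947a95ks7lhgoidip'
Chunk 5: stream[44..45]='0' size=0 (terminator). Final body='jao0wz3947a95ks7lhgoidip' (24 bytes)

Answer: 8 4 8 4 0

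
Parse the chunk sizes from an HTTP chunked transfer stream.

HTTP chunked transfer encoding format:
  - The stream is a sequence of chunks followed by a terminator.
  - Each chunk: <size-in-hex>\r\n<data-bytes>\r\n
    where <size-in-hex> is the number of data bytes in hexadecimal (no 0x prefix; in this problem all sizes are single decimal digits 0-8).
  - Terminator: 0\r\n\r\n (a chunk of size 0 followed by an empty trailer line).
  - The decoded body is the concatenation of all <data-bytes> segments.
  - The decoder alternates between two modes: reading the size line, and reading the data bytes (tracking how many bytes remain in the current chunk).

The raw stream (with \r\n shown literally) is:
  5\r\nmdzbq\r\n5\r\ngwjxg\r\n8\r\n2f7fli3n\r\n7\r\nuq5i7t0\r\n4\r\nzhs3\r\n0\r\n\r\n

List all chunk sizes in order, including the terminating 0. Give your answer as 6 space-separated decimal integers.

Answer: 5 5 8 7 4 0

Derivation:
Chunk 1: stream[0..1]='5' size=0x5=5, data at stream[3..8]='mdzbq' -> body[0..5], body so far='mdzbq'
Chunk 2: stream[10..11]='5' size=0x5=5, data at stream[13..18]='gwjxg' -> body[5..10], body so far='mdzbqgwjxg'
Chunk 3: stream[20..21]='8' size=0x8=8, data at stream[23..31]='2f7fli3n' -> body[10..18], body so far='mdzbqgwjxg2f7fli3n'
Chunk 4: stream[33..34]='7' size=0x7=7, data at stream[36..43]='uq5i7t0' -> body[18..25], body so far='mdzbqgwjxg2f7fli3nuq5i7t0'
Chunk 5: stream[45..46]='4' size=0x4=4, data at stream[48..52]='zhs3' -> body[25..29], body so far='mdzbqgwjxg2f7fli3nuq5i7t0zhs3'
Chunk 6: stream[54..55]='0' size=0 (terminator). Final body='mdzbqgwjxg2f7fli3nuq5i7t0zhs3' (29 bytes)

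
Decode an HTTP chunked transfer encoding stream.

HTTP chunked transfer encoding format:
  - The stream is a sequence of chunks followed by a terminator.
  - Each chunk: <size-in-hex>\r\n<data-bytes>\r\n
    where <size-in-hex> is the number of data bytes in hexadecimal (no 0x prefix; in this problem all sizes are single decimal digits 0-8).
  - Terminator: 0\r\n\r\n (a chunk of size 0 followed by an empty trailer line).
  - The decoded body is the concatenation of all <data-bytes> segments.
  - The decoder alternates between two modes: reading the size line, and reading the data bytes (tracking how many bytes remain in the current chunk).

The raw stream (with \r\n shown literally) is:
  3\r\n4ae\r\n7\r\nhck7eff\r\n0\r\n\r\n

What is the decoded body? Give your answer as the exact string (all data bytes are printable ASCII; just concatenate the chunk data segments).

Chunk 1: stream[0..1]='3' size=0x3=3, data at stream[3..6]='4ae' -> body[0..3], body so far='4ae'
Chunk 2: stream[8..9]='7' size=0x7=7, data at stream[11..18]='hck7eff' -> body[3..10], body so far='4aehck7eff'
Chunk 3: stream[20..21]='0' size=0 (terminator). Final body='4aehck7eff' (10 bytes)

Answer: 4aehck7eff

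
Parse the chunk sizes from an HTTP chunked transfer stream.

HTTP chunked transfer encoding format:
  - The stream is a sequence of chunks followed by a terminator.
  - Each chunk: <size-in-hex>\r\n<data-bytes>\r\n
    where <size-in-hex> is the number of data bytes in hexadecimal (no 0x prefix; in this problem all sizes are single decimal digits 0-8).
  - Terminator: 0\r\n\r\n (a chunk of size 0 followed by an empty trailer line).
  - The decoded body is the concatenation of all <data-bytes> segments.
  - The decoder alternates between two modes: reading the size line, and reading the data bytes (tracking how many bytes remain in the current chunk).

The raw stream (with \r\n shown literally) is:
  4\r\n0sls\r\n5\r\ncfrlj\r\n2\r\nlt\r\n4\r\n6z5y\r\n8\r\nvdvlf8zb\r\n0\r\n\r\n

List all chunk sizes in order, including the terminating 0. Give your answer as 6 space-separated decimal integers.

Chunk 1: stream[0..1]='4' size=0x4=4, data at stream[3..7]='0sls' -> body[0..4], body so far='0sls'
Chunk 2: stream[9..10]='5' size=0x5=5, data at stream[12..17]='cfrlj' -> body[4..9], body so far='0slscfrlj'
Chunk 3: stream[19..20]='2' size=0x2=2, data at stream[22..24]='lt' -> body[9..11], body so far='0slscfrljlt'
Chunk 4: stream[26..27]='4' size=0x4=4, data at stream[29..33]='6z5y' -> body[11..15], body so far='0slscfrljlt6z5y'
Chunk 5: stream[35..36]='8' size=0x8=8, data at stream[38..46]='vdvlf8zb' -> body[15..23], body so far='0slscfrljlt6z5yvdvlf8zb'
Chunk 6: stream[48..49]='0' size=0 (terminator). Final body='0slscfrljlt6z5yvdvlf8zb' (23 bytes)

Answer: 4 5 2 4 8 0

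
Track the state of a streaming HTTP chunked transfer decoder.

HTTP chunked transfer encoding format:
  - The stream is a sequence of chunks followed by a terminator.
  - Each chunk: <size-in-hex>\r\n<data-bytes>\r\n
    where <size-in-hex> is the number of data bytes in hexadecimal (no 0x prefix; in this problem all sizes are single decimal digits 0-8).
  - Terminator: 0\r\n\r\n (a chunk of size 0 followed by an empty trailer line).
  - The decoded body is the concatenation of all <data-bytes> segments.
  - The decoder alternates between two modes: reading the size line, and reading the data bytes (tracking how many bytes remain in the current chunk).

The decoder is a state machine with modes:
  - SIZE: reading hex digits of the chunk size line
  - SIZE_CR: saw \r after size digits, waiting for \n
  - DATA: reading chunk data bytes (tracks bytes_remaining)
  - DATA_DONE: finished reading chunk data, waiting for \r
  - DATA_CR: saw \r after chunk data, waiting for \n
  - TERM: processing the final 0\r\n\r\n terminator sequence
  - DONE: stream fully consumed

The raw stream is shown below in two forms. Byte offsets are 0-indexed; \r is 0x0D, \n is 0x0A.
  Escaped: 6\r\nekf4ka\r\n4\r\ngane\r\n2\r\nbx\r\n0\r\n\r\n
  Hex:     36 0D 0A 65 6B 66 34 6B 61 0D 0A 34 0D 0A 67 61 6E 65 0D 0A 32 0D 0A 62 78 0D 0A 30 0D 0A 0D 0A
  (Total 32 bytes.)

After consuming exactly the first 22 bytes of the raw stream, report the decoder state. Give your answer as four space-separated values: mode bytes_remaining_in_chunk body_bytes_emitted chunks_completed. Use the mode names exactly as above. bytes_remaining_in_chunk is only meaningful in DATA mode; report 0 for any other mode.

Answer: SIZE_CR 0 10 2

Derivation:
Byte 0 = '6': mode=SIZE remaining=0 emitted=0 chunks_done=0
Byte 1 = 0x0D: mode=SIZE_CR remaining=0 emitted=0 chunks_done=0
Byte 2 = 0x0A: mode=DATA remaining=6 emitted=0 chunks_done=0
Byte 3 = 'e': mode=DATA remaining=5 emitted=1 chunks_done=0
Byte 4 = 'k': mode=DATA remaining=4 emitted=2 chunks_done=0
Byte 5 = 'f': mode=DATA remaining=3 emitted=3 chunks_done=0
Byte 6 = '4': mode=DATA remaining=2 emitted=4 chunks_done=0
Byte 7 = 'k': mode=DATA remaining=1 emitted=5 chunks_done=0
Byte 8 = 'a': mode=DATA_DONE remaining=0 emitted=6 chunks_done=0
Byte 9 = 0x0D: mode=DATA_CR remaining=0 emitted=6 chunks_done=0
Byte 10 = 0x0A: mode=SIZE remaining=0 emitted=6 chunks_done=1
Byte 11 = '4': mode=SIZE remaining=0 emitted=6 chunks_done=1
Byte 12 = 0x0D: mode=SIZE_CR remaining=0 emitted=6 chunks_done=1
Byte 13 = 0x0A: mode=DATA remaining=4 emitted=6 chunks_done=1
Byte 14 = 'g': mode=DATA remaining=3 emitted=7 chunks_done=1
Byte 15 = 'a': mode=DATA remaining=2 emitted=8 chunks_done=1
Byte 16 = 'n': mode=DATA remaining=1 emitted=9 chunks_done=1
Byte 17 = 'e': mode=DATA_DONE remaining=0 emitted=10 chunks_done=1
Byte 18 = 0x0D: mode=DATA_CR remaining=0 emitted=10 chunks_done=1
Byte 19 = 0x0A: mode=SIZE remaining=0 emitted=10 chunks_done=2
Byte 20 = '2': mode=SIZE remaining=0 emitted=10 chunks_done=2
Byte 21 = 0x0D: mode=SIZE_CR remaining=0 emitted=10 chunks_done=2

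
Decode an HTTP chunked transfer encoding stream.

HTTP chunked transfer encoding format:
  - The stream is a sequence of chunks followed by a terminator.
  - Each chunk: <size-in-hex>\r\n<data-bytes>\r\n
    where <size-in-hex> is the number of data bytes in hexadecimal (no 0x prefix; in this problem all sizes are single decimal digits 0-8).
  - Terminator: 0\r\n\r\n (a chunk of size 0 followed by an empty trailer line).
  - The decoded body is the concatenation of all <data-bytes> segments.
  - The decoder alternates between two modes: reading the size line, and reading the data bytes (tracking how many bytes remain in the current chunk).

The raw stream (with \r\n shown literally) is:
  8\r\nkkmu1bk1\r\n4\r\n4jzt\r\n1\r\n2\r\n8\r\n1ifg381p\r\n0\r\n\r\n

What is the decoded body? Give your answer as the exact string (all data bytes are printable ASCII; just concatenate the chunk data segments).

Chunk 1: stream[0..1]='8' size=0x8=8, data at stream[3..11]='kkmu1bk1' -> body[0..8], body so far='kkmu1bk1'
Chunk 2: stream[13..14]='4' size=0x4=4, data at stream[16..20]='4jzt' -> body[8..12], body so far='kkmu1bk14jzt'
Chunk 3: stream[22..23]='1' size=0x1=1, data at stream[25..26]='2' -> body[12..13], body so far='kkmu1bk14jzt2'
Chunk 4: stream[28..29]='8' size=0x8=8, data at stream[31..39]='1ifg381p' -> body[13..21], body so far='kkmu1bk14jzt21ifg381p'
Chunk 5: stream[41..42]='0' size=0 (terminator). Final body='kkmu1bk14jzt21ifg381p' (21 bytes)

Answer: kkmu1bk14jzt21ifg381p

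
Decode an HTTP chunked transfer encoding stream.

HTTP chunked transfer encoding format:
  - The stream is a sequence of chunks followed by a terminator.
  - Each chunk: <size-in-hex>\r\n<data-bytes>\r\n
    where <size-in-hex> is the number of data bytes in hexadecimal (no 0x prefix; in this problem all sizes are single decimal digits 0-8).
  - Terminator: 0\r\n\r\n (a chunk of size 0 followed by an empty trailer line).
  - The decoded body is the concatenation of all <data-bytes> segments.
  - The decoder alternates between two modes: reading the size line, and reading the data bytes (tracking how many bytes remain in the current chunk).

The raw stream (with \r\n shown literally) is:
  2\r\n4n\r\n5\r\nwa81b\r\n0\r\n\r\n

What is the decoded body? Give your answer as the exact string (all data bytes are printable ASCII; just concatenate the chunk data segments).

Chunk 1: stream[0..1]='2' size=0x2=2, data at stream[3..5]='4n' -> body[0..2], body so far='4n'
Chunk 2: stream[7..8]='5' size=0x5=5, data at stream[10..15]='wa81b' -> body[2..7], body so far='4nwa81b'
Chunk 3: stream[17..18]='0' size=0 (terminator). Final body='4nwa81b' (7 bytes)

Answer: 4nwa81b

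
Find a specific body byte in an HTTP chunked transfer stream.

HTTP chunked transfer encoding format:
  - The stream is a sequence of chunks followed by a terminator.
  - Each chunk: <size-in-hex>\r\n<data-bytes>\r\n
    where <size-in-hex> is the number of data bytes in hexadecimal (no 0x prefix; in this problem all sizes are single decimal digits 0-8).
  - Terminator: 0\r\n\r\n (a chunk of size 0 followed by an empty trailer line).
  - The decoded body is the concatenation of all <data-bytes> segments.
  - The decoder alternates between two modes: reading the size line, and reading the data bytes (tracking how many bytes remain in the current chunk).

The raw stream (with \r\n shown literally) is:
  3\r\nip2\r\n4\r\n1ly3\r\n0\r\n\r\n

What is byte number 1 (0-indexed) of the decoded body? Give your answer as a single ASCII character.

Chunk 1: stream[0..1]='3' size=0x3=3, data at stream[3..6]='ip2' -> body[0..3], body so far='ip2'
Chunk 2: stream[8..9]='4' size=0x4=4, data at stream[11..15]='1ly3' -> body[3..7], body so far='ip21ly3'
Chunk 3: stream[17..18]='0' size=0 (terminator). Final body='ip21ly3' (7 bytes)
Body byte 1 = 'p'

Answer: p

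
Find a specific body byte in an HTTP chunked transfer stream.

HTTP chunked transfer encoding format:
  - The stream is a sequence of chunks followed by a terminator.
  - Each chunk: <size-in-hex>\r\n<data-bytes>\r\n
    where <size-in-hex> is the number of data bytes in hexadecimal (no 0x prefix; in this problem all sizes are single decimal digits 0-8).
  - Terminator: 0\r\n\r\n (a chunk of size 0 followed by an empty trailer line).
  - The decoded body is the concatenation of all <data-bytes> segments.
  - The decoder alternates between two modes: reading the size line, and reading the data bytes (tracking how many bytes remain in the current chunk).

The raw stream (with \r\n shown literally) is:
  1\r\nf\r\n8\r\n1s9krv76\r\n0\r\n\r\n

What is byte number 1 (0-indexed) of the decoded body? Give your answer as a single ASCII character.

Chunk 1: stream[0..1]='1' size=0x1=1, data at stream[3..4]='f' -> body[0..1], body so far='f'
Chunk 2: stream[6..7]='8' size=0x8=8, data at stream[9..17]='1s9krv76' -> body[1..9], body so far='f1s9krv76'
Chunk 3: stream[19..20]='0' size=0 (terminator). Final body='f1s9krv76' (9 bytes)
Body byte 1 = '1'

Answer: 1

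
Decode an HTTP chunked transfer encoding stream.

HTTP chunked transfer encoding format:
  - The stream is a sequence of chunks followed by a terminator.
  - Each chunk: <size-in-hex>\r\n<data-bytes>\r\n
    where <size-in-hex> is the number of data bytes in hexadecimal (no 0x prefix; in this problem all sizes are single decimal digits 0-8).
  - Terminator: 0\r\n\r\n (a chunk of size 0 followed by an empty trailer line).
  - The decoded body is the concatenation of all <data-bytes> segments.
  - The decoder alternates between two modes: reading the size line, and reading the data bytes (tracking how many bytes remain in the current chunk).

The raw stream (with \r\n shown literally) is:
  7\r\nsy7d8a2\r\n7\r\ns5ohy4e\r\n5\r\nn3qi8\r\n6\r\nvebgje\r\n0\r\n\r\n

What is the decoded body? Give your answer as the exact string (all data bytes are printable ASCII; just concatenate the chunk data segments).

Chunk 1: stream[0..1]='7' size=0x7=7, data at stream[3..10]='sy7d8a2' -> body[0..7], body so far='sy7d8a2'
Chunk 2: stream[12..13]='7' size=0x7=7, data at stream[15..22]='s5ohy4e' -> body[7..14], body so far='sy7d8a2s5ohy4e'
Chunk 3: stream[24..25]='5' size=0x5=5, data at stream[27..32]='n3qi8' -> body[14..19], body so far='sy7d8a2s5ohy4en3qi8'
Chunk 4: stream[34..35]='6' size=0x6=6, data at stream[37..43]='vebgje' -> body[19..25], body so far='sy7d8a2s5ohy4en3qi8vebgje'
Chunk 5: stream[45..46]='0' size=0 (terminator). Final body='sy7d8a2s5ohy4en3qi8vebgje' (25 bytes)

Answer: sy7d8a2s5ohy4en3qi8vebgje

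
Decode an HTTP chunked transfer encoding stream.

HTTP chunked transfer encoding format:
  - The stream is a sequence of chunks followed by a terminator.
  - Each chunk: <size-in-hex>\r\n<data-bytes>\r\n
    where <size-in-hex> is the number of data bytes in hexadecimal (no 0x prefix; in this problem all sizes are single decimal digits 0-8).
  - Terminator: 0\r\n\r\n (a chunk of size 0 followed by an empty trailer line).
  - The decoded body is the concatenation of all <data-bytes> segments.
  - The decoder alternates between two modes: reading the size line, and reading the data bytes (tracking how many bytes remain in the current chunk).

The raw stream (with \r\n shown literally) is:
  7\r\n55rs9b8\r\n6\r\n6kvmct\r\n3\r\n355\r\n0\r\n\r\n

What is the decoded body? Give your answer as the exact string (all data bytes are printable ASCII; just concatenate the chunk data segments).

Chunk 1: stream[0..1]='7' size=0x7=7, data at stream[3..10]='55rs9b8' -> body[0..7], body so far='55rs9b8'
Chunk 2: stream[12..13]='6' size=0x6=6, data at stream[15..21]='6kvmct' -> body[7..13], body so far='55rs9b86kvmct'
Chunk 3: stream[23..24]='3' size=0x3=3, data at stream[26..29]='355' -> body[13..16], body so far='55rs9b86kvmct355'
Chunk 4: stream[31..32]='0' size=0 (terminator). Final body='55rs9b86kvmct355' (16 bytes)

Answer: 55rs9b86kvmct355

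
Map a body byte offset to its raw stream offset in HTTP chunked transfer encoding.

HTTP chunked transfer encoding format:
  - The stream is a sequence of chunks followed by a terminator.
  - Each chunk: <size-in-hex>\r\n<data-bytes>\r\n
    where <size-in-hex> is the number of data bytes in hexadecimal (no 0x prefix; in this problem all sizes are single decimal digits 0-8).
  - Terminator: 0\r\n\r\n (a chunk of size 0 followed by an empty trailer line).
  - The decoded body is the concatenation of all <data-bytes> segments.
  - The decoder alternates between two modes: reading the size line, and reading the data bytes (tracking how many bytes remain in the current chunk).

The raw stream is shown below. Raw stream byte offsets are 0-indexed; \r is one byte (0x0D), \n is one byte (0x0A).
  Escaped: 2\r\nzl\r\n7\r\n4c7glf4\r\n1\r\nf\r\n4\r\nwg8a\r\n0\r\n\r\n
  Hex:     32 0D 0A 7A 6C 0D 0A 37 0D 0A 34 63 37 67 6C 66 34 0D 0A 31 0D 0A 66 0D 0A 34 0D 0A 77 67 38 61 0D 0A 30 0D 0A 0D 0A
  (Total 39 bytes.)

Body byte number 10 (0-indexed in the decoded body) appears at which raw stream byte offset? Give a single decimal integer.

Answer: 28

Derivation:
Chunk 1: stream[0..1]='2' size=0x2=2, data at stream[3..5]='zl' -> body[0..2], body so far='zl'
Chunk 2: stream[7..8]='7' size=0x7=7, data at stream[10..17]='4c7glf4' -> body[2..9], body so far='zl4c7glf4'
Chunk 3: stream[19..20]='1' size=0x1=1, data at stream[22..23]='f' -> body[9..10], body so far='zl4c7glf4f'
Chunk 4: stream[25..26]='4' size=0x4=4, data at stream[28..32]='wg8a' -> body[10..14], body so far='zl4c7glf4fwg8a'
Chunk 5: stream[34..35]='0' size=0 (terminator). Final body='zl4c7glf4fwg8a' (14 bytes)
Body byte 10 at stream offset 28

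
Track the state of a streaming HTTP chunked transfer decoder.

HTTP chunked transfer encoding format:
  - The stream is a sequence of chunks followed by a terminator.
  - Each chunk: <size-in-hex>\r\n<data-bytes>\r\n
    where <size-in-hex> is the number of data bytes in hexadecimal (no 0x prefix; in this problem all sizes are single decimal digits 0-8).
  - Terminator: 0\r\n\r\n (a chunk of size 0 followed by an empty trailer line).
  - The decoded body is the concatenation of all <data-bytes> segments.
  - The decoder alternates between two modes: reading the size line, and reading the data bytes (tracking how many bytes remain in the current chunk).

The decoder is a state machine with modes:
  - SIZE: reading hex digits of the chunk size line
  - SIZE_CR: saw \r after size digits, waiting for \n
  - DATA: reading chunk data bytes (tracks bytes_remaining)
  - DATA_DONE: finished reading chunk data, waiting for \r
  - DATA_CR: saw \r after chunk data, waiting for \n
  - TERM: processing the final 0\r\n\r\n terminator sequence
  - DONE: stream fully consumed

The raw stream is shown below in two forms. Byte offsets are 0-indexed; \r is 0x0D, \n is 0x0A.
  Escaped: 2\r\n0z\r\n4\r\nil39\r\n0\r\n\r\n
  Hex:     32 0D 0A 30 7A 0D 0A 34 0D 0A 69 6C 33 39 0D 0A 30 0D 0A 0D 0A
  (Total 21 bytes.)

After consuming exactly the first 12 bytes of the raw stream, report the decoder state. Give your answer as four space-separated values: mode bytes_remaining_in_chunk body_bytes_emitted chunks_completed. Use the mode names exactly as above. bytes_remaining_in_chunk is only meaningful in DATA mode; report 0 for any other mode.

Byte 0 = '2': mode=SIZE remaining=0 emitted=0 chunks_done=0
Byte 1 = 0x0D: mode=SIZE_CR remaining=0 emitted=0 chunks_done=0
Byte 2 = 0x0A: mode=DATA remaining=2 emitted=0 chunks_done=0
Byte 3 = '0': mode=DATA remaining=1 emitted=1 chunks_done=0
Byte 4 = 'z': mode=DATA_DONE remaining=0 emitted=2 chunks_done=0
Byte 5 = 0x0D: mode=DATA_CR remaining=0 emitted=2 chunks_done=0
Byte 6 = 0x0A: mode=SIZE remaining=0 emitted=2 chunks_done=1
Byte 7 = '4': mode=SIZE remaining=0 emitted=2 chunks_done=1
Byte 8 = 0x0D: mode=SIZE_CR remaining=0 emitted=2 chunks_done=1
Byte 9 = 0x0A: mode=DATA remaining=4 emitted=2 chunks_done=1
Byte 10 = 'i': mode=DATA remaining=3 emitted=3 chunks_done=1
Byte 11 = 'l': mode=DATA remaining=2 emitted=4 chunks_done=1

Answer: DATA 2 4 1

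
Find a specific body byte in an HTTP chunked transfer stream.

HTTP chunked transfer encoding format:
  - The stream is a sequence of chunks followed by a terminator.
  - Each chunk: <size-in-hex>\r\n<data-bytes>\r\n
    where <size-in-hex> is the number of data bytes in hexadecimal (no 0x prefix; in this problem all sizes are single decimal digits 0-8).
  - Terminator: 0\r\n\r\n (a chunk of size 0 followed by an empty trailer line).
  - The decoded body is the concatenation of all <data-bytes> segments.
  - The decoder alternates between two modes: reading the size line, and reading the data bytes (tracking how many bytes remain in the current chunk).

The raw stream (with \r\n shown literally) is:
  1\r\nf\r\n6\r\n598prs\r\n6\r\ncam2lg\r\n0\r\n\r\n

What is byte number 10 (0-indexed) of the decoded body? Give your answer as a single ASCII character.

Answer: 2

Derivation:
Chunk 1: stream[0..1]='1' size=0x1=1, data at stream[3..4]='f' -> body[0..1], body so far='f'
Chunk 2: stream[6..7]='6' size=0x6=6, data at stream[9..15]='598prs' -> body[1..7], body so far='f598prs'
Chunk 3: stream[17..18]='6' size=0x6=6, data at stream[20..26]='cam2lg' -> body[7..13], body so far='f598prscam2lg'
Chunk 4: stream[28..29]='0' size=0 (terminator). Final body='f598prscam2lg' (13 bytes)
Body byte 10 = '2'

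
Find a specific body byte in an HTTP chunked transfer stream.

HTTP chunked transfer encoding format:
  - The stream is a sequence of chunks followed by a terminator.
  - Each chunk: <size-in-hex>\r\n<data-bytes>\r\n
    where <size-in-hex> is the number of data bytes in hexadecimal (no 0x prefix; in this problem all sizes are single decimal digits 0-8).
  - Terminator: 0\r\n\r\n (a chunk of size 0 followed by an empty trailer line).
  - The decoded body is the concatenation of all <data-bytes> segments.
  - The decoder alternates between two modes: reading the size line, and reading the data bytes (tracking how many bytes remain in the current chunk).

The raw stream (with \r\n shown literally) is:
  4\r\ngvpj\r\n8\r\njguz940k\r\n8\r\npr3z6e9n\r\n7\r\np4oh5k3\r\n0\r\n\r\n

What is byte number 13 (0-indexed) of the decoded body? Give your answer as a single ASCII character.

Chunk 1: stream[0..1]='4' size=0x4=4, data at stream[3..7]='gvpj' -> body[0..4], body so far='gvpj'
Chunk 2: stream[9..10]='8' size=0x8=8, data at stream[12..20]='jguz940k' -> body[4..12], body so far='gvpjjguz940k'
Chunk 3: stream[22..23]='8' size=0x8=8, data at stream[25..33]='pr3z6e9n' -> body[12..20], body so far='gvpjjguz940kpr3z6e9n'
Chunk 4: stream[35..36]='7' size=0x7=7, data at stream[38..45]='p4oh5k3' -> body[20..27], body so far='gvpjjguz940kpr3z6e9np4oh5k3'
Chunk 5: stream[47..48]='0' size=0 (terminator). Final body='gvpjjguz940kpr3z6e9np4oh5k3' (27 bytes)
Body byte 13 = 'r'

Answer: r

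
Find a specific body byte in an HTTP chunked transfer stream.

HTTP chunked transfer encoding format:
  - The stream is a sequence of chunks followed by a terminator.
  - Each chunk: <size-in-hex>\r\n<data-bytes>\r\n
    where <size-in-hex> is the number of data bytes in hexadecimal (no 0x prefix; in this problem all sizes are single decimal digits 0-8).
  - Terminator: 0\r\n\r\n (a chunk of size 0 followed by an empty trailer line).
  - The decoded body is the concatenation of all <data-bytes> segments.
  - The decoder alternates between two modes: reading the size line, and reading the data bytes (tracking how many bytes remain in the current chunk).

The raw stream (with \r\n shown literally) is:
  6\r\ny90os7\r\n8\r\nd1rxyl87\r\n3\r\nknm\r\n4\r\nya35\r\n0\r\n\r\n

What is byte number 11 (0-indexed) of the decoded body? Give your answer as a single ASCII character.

Answer: l

Derivation:
Chunk 1: stream[0..1]='6' size=0x6=6, data at stream[3..9]='y90os7' -> body[0..6], body so far='y90os7'
Chunk 2: stream[11..12]='8' size=0x8=8, data at stream[14..22]='d1rxyl87' -> body[6..14], body so far='y90os7d1rxyl87'
Chunk 3: stream[24..25]='3' size=0x3=3, data at stream[27..30]='knm' -> body[14..17], body so far='y90os7d1rxyl87knm'
Chunk 4: stream[32..33]='4' size=0x4=4, data at stream[35..39]='ya35' -> body[17..21], body so far='y90os7d1rxyl87knmya35'
Chunk 5: stream[41..42]='0' size=0 (terminator). Final body='y90os7d1rxyl87knmya35' (21 bytes)
Body byte 11 = 'l'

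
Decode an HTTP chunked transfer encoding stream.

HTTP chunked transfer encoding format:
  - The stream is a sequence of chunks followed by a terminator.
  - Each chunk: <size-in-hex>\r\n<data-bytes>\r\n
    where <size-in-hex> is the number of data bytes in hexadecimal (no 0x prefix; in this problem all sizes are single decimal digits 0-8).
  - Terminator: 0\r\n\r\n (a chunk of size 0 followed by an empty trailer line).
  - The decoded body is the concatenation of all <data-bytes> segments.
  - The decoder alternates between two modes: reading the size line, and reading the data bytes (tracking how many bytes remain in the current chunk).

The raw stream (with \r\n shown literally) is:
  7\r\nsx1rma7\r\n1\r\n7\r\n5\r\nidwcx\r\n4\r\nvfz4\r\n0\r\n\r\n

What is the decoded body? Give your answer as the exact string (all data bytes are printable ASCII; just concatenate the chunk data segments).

Chunk 1: stream[0..1]='7' size=0x7=7, data at stream[3..10]='sx1rma7' -> body[0..7], body so far='sx1rma7'
Chunk 2: stream[12..13]='1' size=0x1=1, data at stream[15..16]='7' -> body[7..8], body so far='sx1rma77'
Chunk 3: stream[18..19]='5' size=0x5=5, data at stream[21..26]='idwcx' -> body[8..13], body so far='sx1rma77idwcx'
Chunk 4: stream[28..29]='4' size=0x4=4, data at stream[31..35]='vfz4' -> body[13..17], body so far='sx1rma77idwcxvfz4'
Chunk 5: stream[37..38]='0' size=0 (terminator). Final body='sx1rma77idwcxvfz4' (17 bytes)

Answer: sx1rma77idwcxvfz4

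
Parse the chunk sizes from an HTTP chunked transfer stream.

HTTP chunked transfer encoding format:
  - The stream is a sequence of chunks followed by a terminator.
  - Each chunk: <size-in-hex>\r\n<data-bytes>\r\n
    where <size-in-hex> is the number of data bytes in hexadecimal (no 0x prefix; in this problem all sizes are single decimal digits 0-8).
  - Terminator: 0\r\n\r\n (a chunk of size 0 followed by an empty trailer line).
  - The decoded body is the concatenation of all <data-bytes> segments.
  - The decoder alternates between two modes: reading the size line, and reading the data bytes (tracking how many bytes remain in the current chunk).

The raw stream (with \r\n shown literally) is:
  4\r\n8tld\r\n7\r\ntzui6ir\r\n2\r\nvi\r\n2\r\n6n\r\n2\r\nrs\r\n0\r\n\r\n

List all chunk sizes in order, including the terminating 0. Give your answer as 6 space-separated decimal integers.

Answer: 4 7 2 2 2 0

Derivation:
Chunk 1: stream[0..1]='4' size=0x4=4, data at stream[3..7]='8tld' -> body[0..4], body so far='8tld'
Chunk 2: stream[9..10]='7' size=0x7=7, data at stream[12..19]='tzui6ir' -> body[4..11], body so far='8tldtzui6ir'
Chunk 3: stream[21..22]='2' size=0x2=2, data at stream[24..26]='vi' -> body[11..13], body so far='8tldtzui6irvi'
Chunk 4: stream[28..29]='2' size=0x2=2, data at stream[31..33]='6n' -> body[13..15], body so far='8tldtzui6irvi6n'
Chunk 5: stream[35..36]='2' size=0x2=2, data at stream[38..40]='rs' -> body[15..17], body so far='8tldtzui6irvi6nrs'
Chunk 6: stream[42..43]='0' size=0 (terminator). Final body='8tldtzui6irvi6nrs' (17 bytes)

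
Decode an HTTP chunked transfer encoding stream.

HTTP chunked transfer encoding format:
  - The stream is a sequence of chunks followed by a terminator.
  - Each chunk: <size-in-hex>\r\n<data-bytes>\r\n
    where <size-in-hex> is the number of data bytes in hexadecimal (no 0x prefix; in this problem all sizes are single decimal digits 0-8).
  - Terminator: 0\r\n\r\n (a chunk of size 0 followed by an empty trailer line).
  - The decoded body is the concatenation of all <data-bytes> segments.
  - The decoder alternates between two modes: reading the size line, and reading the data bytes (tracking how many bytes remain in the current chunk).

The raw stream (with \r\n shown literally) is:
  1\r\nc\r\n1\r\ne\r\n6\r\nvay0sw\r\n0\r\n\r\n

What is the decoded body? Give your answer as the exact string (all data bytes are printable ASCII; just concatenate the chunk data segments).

Answer: cevay0sw

Derivation:
Chunk 1: stream[0..1]='1' size=0x1=1, data at stream[3..4]='c' -> body[0..1], body so far='c'
Chunk 2: stream[6..7]='1' size=0x1=1, data at stream[9..10]='e' -> body[1..2], body so far='ce'
Chunk 3: stream[12..13]='6' size=0x6=6, data at stream[15..21]='vay0sw' -> body[2..8], body so far='cevay0sw'
Chunk 4: stream[23..24]='0' size=0 (terminator). Final body='cevay0sw' (8 bytes)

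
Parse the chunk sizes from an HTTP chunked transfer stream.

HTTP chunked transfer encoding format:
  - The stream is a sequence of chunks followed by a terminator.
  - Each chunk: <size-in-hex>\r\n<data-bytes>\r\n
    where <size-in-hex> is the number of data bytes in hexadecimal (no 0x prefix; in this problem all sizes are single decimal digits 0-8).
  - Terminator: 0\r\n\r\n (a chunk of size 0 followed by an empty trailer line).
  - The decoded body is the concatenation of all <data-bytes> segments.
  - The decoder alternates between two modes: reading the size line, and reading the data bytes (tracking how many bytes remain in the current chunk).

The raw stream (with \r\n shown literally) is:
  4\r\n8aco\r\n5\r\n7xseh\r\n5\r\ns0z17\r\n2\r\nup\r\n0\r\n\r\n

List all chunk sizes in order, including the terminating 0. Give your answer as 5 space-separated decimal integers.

Answer: 4 5 5 2 0

Derivation:
Chunk 1: stream[0..1]='4' size=0x4=4, data at stream[3..7]='8aco' -> body[0..4], body so far='8aco'
Chunk 2: stream[9..10]='5' size=0x5=5, data at stream[12..17]='7xseh' -> body[4..9], body so far='8aco7xseh'
Chunk 3: stream[19..20]='5' size=0x5=5, data at stream[22..27]='s0z17' -> body[9..14], body so far='8aco7xsehs0z17'
Chunk 4: stream[29..30]='2' size=0x2=2, data at stream[32..34]='up' -> body[14..16], body so far='8aco7xsehs0z17up'
Chunk 5: stream[36..37]='0' size=0 (terminator). Final body='8aco7xsehs0z17up' (16 bytes)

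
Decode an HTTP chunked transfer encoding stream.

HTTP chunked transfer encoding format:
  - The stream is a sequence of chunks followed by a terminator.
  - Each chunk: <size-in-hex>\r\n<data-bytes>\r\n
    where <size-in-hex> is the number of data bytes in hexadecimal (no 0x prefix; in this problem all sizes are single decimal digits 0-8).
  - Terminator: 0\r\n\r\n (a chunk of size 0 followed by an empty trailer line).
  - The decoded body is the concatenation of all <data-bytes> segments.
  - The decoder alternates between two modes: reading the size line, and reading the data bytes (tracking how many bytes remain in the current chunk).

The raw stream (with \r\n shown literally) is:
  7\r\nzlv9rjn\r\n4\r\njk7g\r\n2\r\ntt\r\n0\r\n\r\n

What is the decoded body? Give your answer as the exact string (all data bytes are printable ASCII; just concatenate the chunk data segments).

Chunk 1: stream[0..1]='7' size=0x7=7, data at stream[3..10]='zlv9rjn' -> body[0..7], body so far='zlv9rjn'
Chunk 2: stream[12..13]='4' size=0x4=4, data at stream[15..19]='jk7g' -> body[7..11], body so far='zlv9rjnjk7g'
Chunk 3: stream[21..22]='2' size=0x2=2, data at stream[24..26]='tt' -> body[11..13], body so far='zlv9rjnjk7gtt'
Chunk 4: stream[28..29]='0' size=0 (terminator). Final body='zlv9rjnjk7gtt' (13 bytes)

Answer: zlv9rjnjk7gtt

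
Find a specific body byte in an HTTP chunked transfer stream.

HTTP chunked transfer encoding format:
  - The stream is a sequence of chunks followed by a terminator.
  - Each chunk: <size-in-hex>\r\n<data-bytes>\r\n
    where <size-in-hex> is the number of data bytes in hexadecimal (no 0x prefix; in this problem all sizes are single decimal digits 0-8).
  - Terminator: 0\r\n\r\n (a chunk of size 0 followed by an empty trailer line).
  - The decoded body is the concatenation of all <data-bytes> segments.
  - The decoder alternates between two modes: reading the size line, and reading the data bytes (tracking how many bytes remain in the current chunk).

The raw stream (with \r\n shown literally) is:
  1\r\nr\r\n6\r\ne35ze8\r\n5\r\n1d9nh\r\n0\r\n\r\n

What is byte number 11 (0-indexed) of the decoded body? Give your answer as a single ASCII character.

Answer: h

Derivation:
Chunk 1: stream[0..1]='1' size=0x1=1, data at stream[3..4]='r' -> body[0..1], body so far='r'
Chunk 2: stream[6..7]='6' size=0x6=6, data at stream[9..15]='e35ze8' -> body[1..7], body so far='re35ze8'
Chunk 3: stream[17..18]='5' size=0x5=5, data at stream[20..25]='1d9nh' -> body[7..12], body so far='re35ze81d9nh'
Chunk 4: stream[27..28]='0' size=0 (terminator). Final body='re35ze81d9nh' (12 bytes)
Body byte 11 = 'h'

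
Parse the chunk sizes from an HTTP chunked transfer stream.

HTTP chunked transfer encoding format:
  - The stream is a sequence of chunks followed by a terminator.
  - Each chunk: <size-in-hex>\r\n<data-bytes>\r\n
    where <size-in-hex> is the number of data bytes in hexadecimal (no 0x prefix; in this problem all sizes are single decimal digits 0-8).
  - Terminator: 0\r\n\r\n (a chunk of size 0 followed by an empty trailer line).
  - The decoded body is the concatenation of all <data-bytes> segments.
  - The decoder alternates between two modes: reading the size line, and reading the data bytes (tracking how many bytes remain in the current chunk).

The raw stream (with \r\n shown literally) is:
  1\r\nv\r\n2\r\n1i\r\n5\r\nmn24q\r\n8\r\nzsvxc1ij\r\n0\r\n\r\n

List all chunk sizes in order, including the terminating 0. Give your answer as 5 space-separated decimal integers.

Chunk 1: stream[0..1]='1' size=0x1=1, data at stream[3..4]='v' -> body[0..1], body so far='v'
Chunk 2: stream[6..7]='2' size=0x2=2, data at stream[9..11]='1i' -> body[1..3], body so far='v1i'
Chunk 3: stream[13..14]='5' size=0x5=5, data at stream[16..21]='mn24q' -> body[3..8], body so far='v1imn24q'
Chunk 4: stream[23..24]='8' size=0x8=8, data at stream[26..34]='zsvxc1ij' -> body[8..16], body so far='v1imn24qzsvxc1ij'
Chunk 5: stream[36..37]='0' size=0 (terminator). Final body='v1imn24qzsvxc1ij' (16 bytes)

Answer: 1 2 5 8 0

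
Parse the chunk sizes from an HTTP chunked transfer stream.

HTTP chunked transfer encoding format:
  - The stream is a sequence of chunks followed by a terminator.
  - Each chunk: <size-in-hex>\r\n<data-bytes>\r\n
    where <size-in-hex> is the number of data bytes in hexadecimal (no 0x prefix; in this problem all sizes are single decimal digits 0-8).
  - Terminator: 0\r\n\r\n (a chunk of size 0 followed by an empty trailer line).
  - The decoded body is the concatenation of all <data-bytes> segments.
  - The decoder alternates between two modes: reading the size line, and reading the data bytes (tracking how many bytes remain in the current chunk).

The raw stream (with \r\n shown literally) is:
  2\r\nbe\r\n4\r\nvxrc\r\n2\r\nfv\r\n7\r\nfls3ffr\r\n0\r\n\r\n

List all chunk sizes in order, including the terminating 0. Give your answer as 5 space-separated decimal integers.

Answer: 2 4 2 7 0

Derivation:
Chunk 1: stream[0..1]='2' size=0x2=2, data at stream[3..5]='be' -> body[0..2], body so far='be'
Chunk 2: stream[7..8]='4' size=0x4=4, data at stream[10..14]='vxrc' -> body[2..6], body so far='bevxrc'
Chunk 3: stream[16..17]='2' size=0x2=2, data at stream[19..21]='fv' -> body[6..8], body so far='bevxrcfv'
Chunk 4: stream[23..24]='7' size=0x7=7, data at stream[26..33]='fls3ffr' -> body[8..15], body so far='bevxrcfvfls3ffr'
Chunk 5: stream[35..36]='0' size=0 (terminator). Final body='bevxrcfvfls3ffr' (15 bytes)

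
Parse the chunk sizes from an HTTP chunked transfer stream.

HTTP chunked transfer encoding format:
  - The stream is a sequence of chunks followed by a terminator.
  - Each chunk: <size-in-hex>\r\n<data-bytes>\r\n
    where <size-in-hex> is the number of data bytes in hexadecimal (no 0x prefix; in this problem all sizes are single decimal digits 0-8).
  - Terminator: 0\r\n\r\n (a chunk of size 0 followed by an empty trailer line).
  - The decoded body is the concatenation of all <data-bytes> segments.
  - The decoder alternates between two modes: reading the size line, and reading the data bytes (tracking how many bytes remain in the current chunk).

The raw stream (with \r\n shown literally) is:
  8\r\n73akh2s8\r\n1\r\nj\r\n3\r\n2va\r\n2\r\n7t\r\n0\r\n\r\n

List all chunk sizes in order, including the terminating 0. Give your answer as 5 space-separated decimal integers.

Chunk 1: stream[0..1]='8' size=0x8=8, data at stream[3..11]='73akh2s8' -> body[0..8], body so far='73akh2s8'
Chunk 2: stream[13..14]='1' size=0x1=1, data at stream[16..17]='j' -> body[8..9], body so far='73akh2s8j'
Chunk 3: stream[19..20]='3' size=0x3=3, data at stream[22..25]='2va' -> body[9..12], body so far='73akh2s8j2va'
Chunk 4: stream[27..28]='2' size=0x2=2, data at stream[30..32]='7t' -> body[12..14], body so far='73akh2s8j2va7t'
Chunk 5: stream[34..35]='0' size=0 (terminator). Final body='73akh2s8j2va7t' (14 bytes)

Answer: 8 1 3 2 0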